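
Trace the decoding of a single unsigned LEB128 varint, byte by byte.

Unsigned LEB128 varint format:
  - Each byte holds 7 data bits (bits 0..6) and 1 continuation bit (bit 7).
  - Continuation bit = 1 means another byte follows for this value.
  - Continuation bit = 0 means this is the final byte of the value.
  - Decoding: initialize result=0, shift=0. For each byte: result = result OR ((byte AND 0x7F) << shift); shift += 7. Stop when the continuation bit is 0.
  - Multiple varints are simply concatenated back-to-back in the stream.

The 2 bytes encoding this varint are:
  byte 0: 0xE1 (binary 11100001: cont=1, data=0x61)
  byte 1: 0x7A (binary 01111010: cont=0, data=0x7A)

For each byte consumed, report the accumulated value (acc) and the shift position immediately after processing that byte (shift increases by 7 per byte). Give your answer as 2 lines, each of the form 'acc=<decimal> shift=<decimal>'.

byte 0=0xE1: payload=0x61=97, contrib = 97<<0 = 97; acc -> 97, shift -> 7
byte 1=0x7A: payload=0x7A=122, contrib = 122<<7 = 15616; acc -> 15713, shift -> 14

Answer: acc=97 shift=7
acc=15713 shift=14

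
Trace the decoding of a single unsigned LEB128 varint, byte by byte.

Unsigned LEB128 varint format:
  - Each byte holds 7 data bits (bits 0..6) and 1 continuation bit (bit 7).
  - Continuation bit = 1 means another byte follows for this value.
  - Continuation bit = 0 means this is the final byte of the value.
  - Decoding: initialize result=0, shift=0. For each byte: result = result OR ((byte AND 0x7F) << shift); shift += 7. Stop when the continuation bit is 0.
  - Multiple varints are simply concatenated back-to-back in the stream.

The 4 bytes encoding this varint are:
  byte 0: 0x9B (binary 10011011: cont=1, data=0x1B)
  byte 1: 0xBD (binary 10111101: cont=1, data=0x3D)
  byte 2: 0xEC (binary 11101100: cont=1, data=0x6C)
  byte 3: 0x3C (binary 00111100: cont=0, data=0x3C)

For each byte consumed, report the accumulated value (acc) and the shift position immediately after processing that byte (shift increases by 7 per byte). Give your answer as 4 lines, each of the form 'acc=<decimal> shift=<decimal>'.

Answer: acc=27 shift=7
acc=7835 shift=14
acc=1777307 shift=21
acc=127606427 shift=28

Derivation:
byte 0=0x9B: payload=0x1B=27, contrib = 27<<0 = 27; acc -> 27, shift -> 7
byte 1=0xBD: payload=0x3D=61, contrib = 61<<7 = 7808; acc -> 7835, shift -> 14
byte 2=0xEC: payload=0x6C=108, contrib = 108<<14 = 1769472; acc -> 1777307, shift -> 21
byte 3=0x3C: payload=0x3C=60, contrib = 60<<21 = 125829120; acc -> 127606427, shift -> 28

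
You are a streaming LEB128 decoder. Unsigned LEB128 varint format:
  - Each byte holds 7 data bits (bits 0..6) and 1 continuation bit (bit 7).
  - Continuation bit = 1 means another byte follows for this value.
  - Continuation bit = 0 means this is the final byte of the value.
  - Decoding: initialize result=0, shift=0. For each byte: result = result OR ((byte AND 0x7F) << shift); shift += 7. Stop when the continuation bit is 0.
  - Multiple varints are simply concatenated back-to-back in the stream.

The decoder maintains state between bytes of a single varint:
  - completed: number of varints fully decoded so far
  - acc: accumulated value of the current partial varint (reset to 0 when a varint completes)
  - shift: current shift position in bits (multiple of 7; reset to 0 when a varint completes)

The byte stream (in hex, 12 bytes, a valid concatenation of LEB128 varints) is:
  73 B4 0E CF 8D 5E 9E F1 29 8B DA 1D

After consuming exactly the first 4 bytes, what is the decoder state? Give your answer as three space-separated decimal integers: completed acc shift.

byte[0]=0x73 cont=0 payload=0x73: varint #1 complete (value=115); reset -> completed=1 acc=0 shift=0
byte[1]=0xB4 cont=1 payload=0x34: acc |= 52<<0 -> completed=1 acc=52 shift=7
byte[2]=0x0E cont=0 payload=0x0E: varint #2 complete (value=1844); reset -> completed=2 acc=0 shift=0
byte[3]=0xCF cont=1 payload=0x4F: acc |= 79<<0 -> completed=2 acc=79 shift=7

Answer: 2 79 7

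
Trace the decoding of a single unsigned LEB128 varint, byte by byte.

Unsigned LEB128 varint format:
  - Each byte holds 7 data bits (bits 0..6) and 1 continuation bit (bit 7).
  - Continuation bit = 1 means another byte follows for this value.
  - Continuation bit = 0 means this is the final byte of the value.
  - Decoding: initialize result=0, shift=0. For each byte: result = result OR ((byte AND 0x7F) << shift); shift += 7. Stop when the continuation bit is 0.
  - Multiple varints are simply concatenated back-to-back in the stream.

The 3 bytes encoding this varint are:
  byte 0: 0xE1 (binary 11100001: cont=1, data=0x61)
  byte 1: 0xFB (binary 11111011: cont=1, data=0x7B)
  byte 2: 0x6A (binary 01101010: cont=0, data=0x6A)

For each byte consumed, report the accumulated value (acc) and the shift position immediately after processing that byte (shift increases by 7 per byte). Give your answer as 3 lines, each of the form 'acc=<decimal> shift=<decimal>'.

byte 0=0xE1: payload=0x61=97, contrib = 97<<0 = 97; acc -> 97, shift -> 7
byte 1=0xFB: payload=0x7B=123, contrib = 123<<7 = 15744; acc -> 15841, shift -> 14
byte 2=0x6A: payload=0x6A=106, contrib = 106<<14 = 1736704; acc -> 1752545, shift -> 21

Answer: acc=97 shift=7
acc=15841 shift=14
acc=1752545 shift=21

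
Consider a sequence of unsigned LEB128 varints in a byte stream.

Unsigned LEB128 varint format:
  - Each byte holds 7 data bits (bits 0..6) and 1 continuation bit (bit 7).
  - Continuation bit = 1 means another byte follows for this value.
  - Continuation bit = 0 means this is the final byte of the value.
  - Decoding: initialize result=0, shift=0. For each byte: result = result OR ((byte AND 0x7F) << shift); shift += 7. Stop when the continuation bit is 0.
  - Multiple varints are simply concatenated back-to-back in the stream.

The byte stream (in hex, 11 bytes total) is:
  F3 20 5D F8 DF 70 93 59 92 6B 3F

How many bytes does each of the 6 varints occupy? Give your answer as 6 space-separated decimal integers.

Answer: 2 1 3 2 2 1

Derivation:
  byte[0]=0xF3 cont=1 payload=0x73=115: acc |= 115<<0 -> acc=115 shift=7
  byte[1]=0x20 cont=0 payload=0x20=32: acc |= 32<<7 -> acc=4211 shift=14 [end]
Varint 1: bytes[0:2] = F3 20 -> value 4211 (2 byte(s))
  byte[2]=0x5D cont=0 payload=0x5D=93: acc |= 93<<0 -> acc=93 shift=7 [end]
Varint 2: bytes[2:3] = 5D -> value 93 (1 byte(s))
  byte[3]=0xF8 cont=1 payload=0x78=120: acc |= 120<<0 -> acc=120 shift=7
  byte[4]=0xDF cont=1 payload=0x5F=95: acc |= 95<<7 -> acc=12280 shift=14
  byte[5]=0x70 cont=0 payload=0x70=112: acc |= 112<<14 -> acc=1847288 shift=21 [end]
Varint 3: bytes[3:6] = F8 DF 70 -> value 1847288 (3 byte(s))
  byte[6]=0x93 cont=1 payload=0x13=19: acc |= 19<<0 -> acc=19 shift=7
  byte[7]=0x59 cont=0 payload=0x59=89: acc |= 89<<7 -> acc=11411 shift=14 [end]
Varint 4: bytes[6:8] = 93 59 -> value 11411 (2 byte(s))
  byte[8]=0x92 cont=1 payload=0x12=18: acc |= 18<<0 -> acc=18 shift=7
  byte[9]=0x6B cont=0 payload=0x6B=107: acc |= 107<<7 -> acc=13714 shift=14 [end]
Varint 5: bytes[8:10] = 92 6B -> value 13714 (2 byte(s))
  byte[10]=0x3F cont=0 payload=0x3F=63: acc |= 63<<0 -> acc=63 shift=7 [end]
Varint 6: bytes[10:11] = 3F -> value 63 (1 byte(s))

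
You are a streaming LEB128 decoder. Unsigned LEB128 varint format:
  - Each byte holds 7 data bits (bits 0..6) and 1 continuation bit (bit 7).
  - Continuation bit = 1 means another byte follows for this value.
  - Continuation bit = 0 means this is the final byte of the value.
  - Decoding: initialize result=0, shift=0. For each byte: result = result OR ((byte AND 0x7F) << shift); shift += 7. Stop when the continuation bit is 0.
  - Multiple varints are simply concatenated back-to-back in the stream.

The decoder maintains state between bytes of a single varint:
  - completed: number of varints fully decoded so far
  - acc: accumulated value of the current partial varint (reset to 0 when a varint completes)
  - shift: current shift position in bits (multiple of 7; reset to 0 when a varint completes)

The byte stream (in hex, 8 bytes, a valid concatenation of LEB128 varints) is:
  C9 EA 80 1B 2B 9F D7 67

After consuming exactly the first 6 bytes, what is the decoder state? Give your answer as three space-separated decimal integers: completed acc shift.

byte[0]=0xC9 cont=1 payload=0x49: acc |= 73<<0 -> completed=0 acc=73 shift=7
byte[1]=0xEA cont=1 payload=0x6A: acc |= 106<<7 -> completed=0 acc=13641 shift=14
byte[2]=0x80 cont=1 payload=0x00: acc |= 0<<14 -> completed=0 acc=13641 shift=21
byte[3]=0x1B cont=0 payload=0x1B: varint #1 complete (value=56636745); reset -> completed=1 acc=0 shift=0
byte[4]=0x2B cont=0 payload=0x2B: varint #2 complete (value=43); reset -> completed=2 acc=0 shift=0
byte[5]=0x9F cont=1 payload=0x1F: acc |= 31<<0 -> completed=2 acc=31 shift=7

Answer: 2 31 7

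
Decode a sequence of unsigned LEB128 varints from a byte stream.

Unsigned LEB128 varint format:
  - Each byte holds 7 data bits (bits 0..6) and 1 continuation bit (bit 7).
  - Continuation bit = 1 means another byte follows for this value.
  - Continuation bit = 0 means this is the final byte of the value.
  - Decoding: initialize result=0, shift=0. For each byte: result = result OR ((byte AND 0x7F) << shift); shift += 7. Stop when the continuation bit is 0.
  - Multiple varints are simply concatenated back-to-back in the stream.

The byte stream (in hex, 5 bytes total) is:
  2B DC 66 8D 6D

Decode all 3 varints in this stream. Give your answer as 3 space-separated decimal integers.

Answer: 43 13148 13965

Derivation:
  byte[0]=0x2B cont=0 payload=0x2B=43: acc |= 43<<0 -> acc=43 shift=7 [end]
Varint 1: bytes[0:1] = 2B -> value 43 (1 byte(s))
  byte[1]=0xDC cont=1 payload=0x5C=92: acc |= 92<<0 -> acc=92 shift=7
  byte[2]=0x66 cont=0 payload=0x66=102: acc |= 102<<7 -> acc=13148 shift=14 [end]
Varint 2: bytes[1:3] = DC 66 -> value 13148 (2 byte(s))
  byte[3]=0x8D cont=1 payload=0x0D=13: acc |= 13<<0 -> acc=13 shift=7
  byte[4]=0x6D cont=0 payload=0x6D=109: acc |= 109<<7 -> acc=13965 shift=14 [end]
Varint 3: bytes[3:5] = 8D 6D -> value 13965 (2 byte(s))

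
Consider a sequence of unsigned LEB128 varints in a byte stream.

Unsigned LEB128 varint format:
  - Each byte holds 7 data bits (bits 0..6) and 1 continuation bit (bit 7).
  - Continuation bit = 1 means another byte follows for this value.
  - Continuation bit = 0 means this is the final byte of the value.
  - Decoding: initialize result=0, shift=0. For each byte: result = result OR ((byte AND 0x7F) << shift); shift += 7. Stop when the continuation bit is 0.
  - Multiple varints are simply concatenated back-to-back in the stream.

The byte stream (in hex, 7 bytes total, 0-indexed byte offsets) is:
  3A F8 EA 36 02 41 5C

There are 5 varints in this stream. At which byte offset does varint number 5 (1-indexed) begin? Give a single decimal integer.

  byte[0]=0x3A cont=0 payload=0x3A=58: acc |= 58<<0 -> acc=58 shift=7 [end]
Varint 1: bytes[0:1] = 3A -> value 58 (1 byte(s))
  byte[1]=0xF8 cont=1 payload=0x78=120: acc |= 120<<0 -> acc=120 shift=7
  byte[2]=0xEA cont=1 payload=0x6A=106: acc |= 106<<7 -> acc=13688 shift=14
  byte[3]=0x36 cont=0 payload=0x36=54: acc |= 54<<14 -> acc=898424 shift=21 [end]
Varint 2: bytes[1:4] = F8 EA 36 -> value 898424 (3 byte(s))
  byte[4]=0x02 cont=0 payload=0x02=2: acc |= 2<<0 -> acc=2 shift=7 [end]
Varint 3: bytes[4:5] = 02 -> value 2 (1 byte(s))
  byte[5]=0x41 cont=0 payload=0x41=65: acc |= 65<<0 -> acc=65 shift=7 [end]
Varint 4: bytes[5:6] = 41 -> value 65 (1 byte(s))
  byte[6]=0x5C cont=0 payload=0x5C=92: acc |= 92<<0 -> acc=92 shift=7 [end]
Varint 5: bytes[6:7] = 5C -> value 92 (1 byte(s))

Answer: 6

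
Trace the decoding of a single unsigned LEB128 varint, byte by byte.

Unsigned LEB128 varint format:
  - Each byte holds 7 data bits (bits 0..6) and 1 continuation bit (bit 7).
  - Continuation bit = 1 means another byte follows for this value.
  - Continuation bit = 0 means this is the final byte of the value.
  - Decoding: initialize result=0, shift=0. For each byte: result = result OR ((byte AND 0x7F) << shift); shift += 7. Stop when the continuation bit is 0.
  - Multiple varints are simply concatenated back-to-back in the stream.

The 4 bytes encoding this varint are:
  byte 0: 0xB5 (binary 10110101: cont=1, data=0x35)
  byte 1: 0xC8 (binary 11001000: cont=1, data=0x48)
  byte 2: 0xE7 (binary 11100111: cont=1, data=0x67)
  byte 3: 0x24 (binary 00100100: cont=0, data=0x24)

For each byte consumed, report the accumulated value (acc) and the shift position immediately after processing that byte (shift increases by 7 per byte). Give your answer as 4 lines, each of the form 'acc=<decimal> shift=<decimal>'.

byte 0=0xB5: payload=0x35=53, contrib = 53<<0 = 53; acc -> 53, shift -> 7
byte 1=0xC8: payload=0x48=72, contrib = 72<<7 = 9216; acc -> 9269, shift -> 14
byte 2=0xE7: payload=0x67=103, contrib = 103<<14 = 1687552; acc -> 1696821, shift -> 21
byte 3=0x24: payload=0x24=36, contrib = 36<<21 = 75497472; acc -> 77194293, shift -> 28

Answer: acc=53 shift=7
acc=9269 shift=14
acc=1696821 shift=21
acc=77194293 shift=28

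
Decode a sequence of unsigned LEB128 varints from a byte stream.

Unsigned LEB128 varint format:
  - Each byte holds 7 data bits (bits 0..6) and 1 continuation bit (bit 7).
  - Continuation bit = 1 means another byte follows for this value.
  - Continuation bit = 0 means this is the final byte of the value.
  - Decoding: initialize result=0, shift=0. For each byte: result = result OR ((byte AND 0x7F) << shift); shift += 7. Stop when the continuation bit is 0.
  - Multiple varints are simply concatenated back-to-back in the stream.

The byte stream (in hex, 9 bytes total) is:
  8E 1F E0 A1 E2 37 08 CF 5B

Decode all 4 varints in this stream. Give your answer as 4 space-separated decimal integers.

  byte[0]=0x8E cont=1 payload=0x0E=14: acc |= 14<<0 -> acc=14 shift=7
  byte[1]=0x1F cont=0 payload=0x1F=31: acc |= 31<<7 -> acc=3982 shift=14 [end]
Varint 1: bytes[0:2] = 8E 1F -> value 3982 (2 byte(s))
  byte[2]=0xE0 cont=1 payload=0x60=96: acc |= 96<<0 -> acc=96 shift=7
  byte[3]=0xA1 cont=1 payload=0x21=33: acc |= 33<<7 -> acc=4320 shift=14
  byte[4]=0xE2 cont=1 payload=0x62=98: acc |= 98<<14 -> acc=1609952 shift=21
  byte[5]=0x37 cont=0 payload=0x37=55: acc |= 55<<21 -> acc=116953312 shift=28 [end]
Varint 2: bytes[2:6] = E0 A1 E2 37 -> value 116953312 (4 byte(s))
  byte[6]=0x08 cont=0 payload=0x08=8: acc |= 8<<0 -> acc=8 shift=7 [end]
Varint 3: bytes[6:7] = 08 -> value 8 (1 byte(s))
  byte[7]=0xCF cont=1 payload=0x4F=79: acc |= 79<<0 -> acc=79 shift=7
  byte[8]=0x5B cont=0 payload=0x5B=91: acc |= 91<<7 -> acc=11727 shift=14 [end]
Varint 4: bytes[7:9] = CF 5B -> value 11727 (2 byte(s))

Answer: 3982 116953312 8 11727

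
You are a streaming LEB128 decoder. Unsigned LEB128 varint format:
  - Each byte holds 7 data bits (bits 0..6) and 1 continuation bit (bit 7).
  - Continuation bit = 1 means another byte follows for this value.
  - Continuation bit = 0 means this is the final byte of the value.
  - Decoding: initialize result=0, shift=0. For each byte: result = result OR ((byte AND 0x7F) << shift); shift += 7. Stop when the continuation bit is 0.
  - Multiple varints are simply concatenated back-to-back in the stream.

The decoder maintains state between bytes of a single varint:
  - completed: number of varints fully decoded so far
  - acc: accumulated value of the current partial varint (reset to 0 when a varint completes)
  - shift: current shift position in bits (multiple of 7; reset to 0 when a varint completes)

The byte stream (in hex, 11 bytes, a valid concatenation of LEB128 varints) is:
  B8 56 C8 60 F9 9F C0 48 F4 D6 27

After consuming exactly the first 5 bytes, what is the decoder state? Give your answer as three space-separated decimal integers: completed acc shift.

byte[0]=0xB8 cont=1 payload=0x38: acc |= 56<<0 -> completed=0 acc=56 shift=7
byte[1]=0x56 cont=0 payload=0x56: varint #1 complete (value=11064); reset -> completed=1 acc=0 shift=0
byte[2]=0xC8 cont=1 payload=0x48: acc |= 72<<0 -> completed=1 acc=72 shift=7
byte[3]=0x60 cont=0 payload=0x60: varint #2 complete (value=12360); reset -> completed=2 acc=0 shift=0
byte[4]=0xF9 cont=1 payload=0x79: acc |= 121<<0 -> completed=2 acc=121 shift=7

Answer: 2 121 7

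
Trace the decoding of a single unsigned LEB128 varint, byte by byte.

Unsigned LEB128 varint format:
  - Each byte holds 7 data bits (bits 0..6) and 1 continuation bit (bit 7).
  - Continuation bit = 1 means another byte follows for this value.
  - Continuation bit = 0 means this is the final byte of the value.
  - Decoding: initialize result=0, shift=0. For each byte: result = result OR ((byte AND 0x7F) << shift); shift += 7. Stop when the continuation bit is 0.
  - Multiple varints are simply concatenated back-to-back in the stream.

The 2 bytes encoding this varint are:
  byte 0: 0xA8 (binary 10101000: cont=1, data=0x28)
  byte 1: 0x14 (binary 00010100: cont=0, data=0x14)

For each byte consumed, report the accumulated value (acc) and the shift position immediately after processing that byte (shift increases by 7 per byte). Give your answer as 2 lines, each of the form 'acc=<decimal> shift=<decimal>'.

Answer: acc=40 shift=7
acc=2600 shift=14

Derivation:
byte 0=0xA8: payload=0x28=40, contrib = 40<<0 = 40; acc -> 40, shift -> 7
byte 1=0x14: payload=0x14=20, contrib = 20<<7 = 2560; acc -> 2600, shift -> 14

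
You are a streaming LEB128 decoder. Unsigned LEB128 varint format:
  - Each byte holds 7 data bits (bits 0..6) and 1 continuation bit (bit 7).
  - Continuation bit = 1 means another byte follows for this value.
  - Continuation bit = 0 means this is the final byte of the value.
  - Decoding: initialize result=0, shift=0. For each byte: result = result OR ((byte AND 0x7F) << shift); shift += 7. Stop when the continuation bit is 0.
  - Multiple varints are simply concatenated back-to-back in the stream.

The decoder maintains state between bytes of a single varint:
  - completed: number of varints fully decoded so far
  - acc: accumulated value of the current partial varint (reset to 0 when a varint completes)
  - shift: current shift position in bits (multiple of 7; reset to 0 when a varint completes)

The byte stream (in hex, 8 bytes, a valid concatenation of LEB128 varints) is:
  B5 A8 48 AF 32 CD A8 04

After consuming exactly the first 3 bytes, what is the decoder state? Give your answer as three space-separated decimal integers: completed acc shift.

Answer: 1 0 0

Derivation:
byte[0]=0xB5 cont=1 payload=0x35: acc |= 53<<0 -> completed=0 acc=53 shift=7
byte[1]=0xA8 cont=1 payload=0x28: acc |= 40<<7 -> completed=0 acc=5173 shift=14
byte[2]=0x48 cont=0 payload=0x48: varint #1 complete (value=1184821); reset -> completed=1 acc=0 shift=0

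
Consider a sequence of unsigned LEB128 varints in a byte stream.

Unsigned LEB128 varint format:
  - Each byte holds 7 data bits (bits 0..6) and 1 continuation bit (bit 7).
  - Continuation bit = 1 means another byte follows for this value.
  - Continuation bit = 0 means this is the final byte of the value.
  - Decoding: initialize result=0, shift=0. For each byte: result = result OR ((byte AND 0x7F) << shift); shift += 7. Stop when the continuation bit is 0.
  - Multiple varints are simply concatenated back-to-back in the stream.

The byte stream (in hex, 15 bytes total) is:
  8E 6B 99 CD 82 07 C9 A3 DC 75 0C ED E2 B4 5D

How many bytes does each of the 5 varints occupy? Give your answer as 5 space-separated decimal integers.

  byte[0]=0x8E cont=1 payload=0x0E=14: acc |= 14<<0 -> acc=14 shift=7
  byte[1]=0x6B cont=0 payload=0x6B=107: acc |= 107<<7 -> acc=13710 shift=14 [end]
Varint 1: bytes[0:2] = 8E 6B -> value 13710 (2 byte(s))
  byte[2]=0x99 cont=1 payload=0x19=25: acc |= 25<<0 -> acc=25 shift=7
  byte[3]=0xCD cont=1 payload=0x4D=77: acc |= 77<<7 -> acc=9881 shift=14
  byte[4]=0x82 cont=1 payload=0x02=2: acc |= 2<<14 -> acc=42649 shift=21
  byte[5]=0x07 cont=0 payload=0x07=7: acc |= 7<<21 -> acc=14722713 shift=28 [end]
Varint 2: bytes[2:6] = 99 CD 82 07 -> value 14722713 (4 byte(s))
  byte[6]=0xC9 cont=1 payload=0x49=73: acc |= 73<<0 -> acc=73 shift=7
  byte[7]=0xA3 cont=1 payload=0x23=35: acc |= 35<<7 -> acc=4553 shift=14
  byte[8]=0xDC cont=1 payload=0x5C=92: acc |= 92<<14 -> acc=1511881 shift=21
  byte[9]=0x75 cont=0 payload=0x75=117: acc |= 117<<21 -> acc=246878665 shift=28 [end]
Varint 3: bytes[6:10] = C9 A3 DC 75 -> value 246878665 (4 byte(s))
  byte[10]=0x0C cont=0 payload=0x0C=12: acc |= 12<<0 -> acc=12 shift=7 [end]
Varint 4: bytes[10:11] = 0C -> value 12 (1 byte(s))
  byte[11]=0xED cont=1 payload=0x6D=109: acc |= 109<<0 -> acc=109 shift=7
  byte[12]=0xE2 cont=1 payload=0x62=98: acc |= 98<<7 -> acc=12653 shift=14
  byte[13]=0xB4 cont=1 payload=0x34=52: acc |= 52<<14 -> acc=864621 shift=21
  byte[14]=0x5D cont=0 payload=0x5D=93: acc |= 93<<21 -> acc=195899757 shift=28 [end]
Varint 5: bytes[11:15] = ED E2 B4 5D -> value 195899757 (4 byte(s))

Answer: 2 4 4 1 4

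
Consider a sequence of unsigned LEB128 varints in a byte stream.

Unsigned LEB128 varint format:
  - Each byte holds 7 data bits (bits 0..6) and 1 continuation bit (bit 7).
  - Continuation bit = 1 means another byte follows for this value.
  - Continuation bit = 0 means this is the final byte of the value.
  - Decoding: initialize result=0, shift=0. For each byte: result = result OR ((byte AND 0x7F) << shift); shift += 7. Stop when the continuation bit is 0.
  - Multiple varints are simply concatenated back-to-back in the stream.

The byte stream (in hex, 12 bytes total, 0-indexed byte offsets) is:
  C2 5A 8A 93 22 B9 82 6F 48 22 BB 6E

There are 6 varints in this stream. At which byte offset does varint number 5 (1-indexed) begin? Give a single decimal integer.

Answer: 9

Derivation:
  byte[0]=0xC2 cont=1 payload=0x42=66: acc |= 66<<0 -> acc=66 shift=7
  byte[1]=0x5A cont=0 payload=0x5A=90: acc |= 90<<7 -> acc=11586 shift=14 [end]
Varint 1: bytes[0:2] = C2 5A -> value 11586 (2 byte(s))
  byte[2]=0x8A cont=1 payload=0x0A=10: acc |= 10<<0 -> acc=10 shift=7
  byte[3]=0x93 cont=1 payload=0x13=19: acc |= 19<<7 -> acc=2442 shift=14
  byte[4]=0x22 cont=0 payload=0x22=34: acc |= 34<<14 -> acc=559498 shift=21 [end]
Varint 2: bytes[2:5] = 8A 93 22 -> value 559498 (3 byte(s))
  byte[5]=0xB9 cont=1 payload=0x39=57: acc |= 57<<0 -> acc=57 shift=7
  byte[6]=0x82 cont=1 payload=0x02=2: acc |= 2<<7 -> acc=313 shift=14
  byte[7]=0x6F cont=0 payload=0x6F=111: acc |= 111<<14 -> acc=1818937 shift=21 [end]
Varint 3: bytes[5:8] = B9 82 6F -> value 1818937 (3 byte(s))
  byte[8]=0x48 cont=0 payload=0x48=72: acc |= 72<<0 -> acc=72 shift=7 [end]
Varint 4: bytes[8:9] = 48 -> value 72 (1 byte(s))
  byte[9]=0x22 cont=0 payload=0x22=34: acc |= 34<<0 -> acc=34 shift=7 [end]
Varint 5: bytes[9:10] = 22 -> value 34 (1 byte(s))
  byte[10]=0xBB cont=1 payload=0x3B=59: acc |= 59<<0 -> acc=59 shift=7
  byte[11]=0x6E cont=0 payload=0x6E=110: acc |= 110<<7 -> acc=14139 shift=14 [end]
Varint 6: bytes[10:12] = BB 6E -> value 14139 (2 byte(s))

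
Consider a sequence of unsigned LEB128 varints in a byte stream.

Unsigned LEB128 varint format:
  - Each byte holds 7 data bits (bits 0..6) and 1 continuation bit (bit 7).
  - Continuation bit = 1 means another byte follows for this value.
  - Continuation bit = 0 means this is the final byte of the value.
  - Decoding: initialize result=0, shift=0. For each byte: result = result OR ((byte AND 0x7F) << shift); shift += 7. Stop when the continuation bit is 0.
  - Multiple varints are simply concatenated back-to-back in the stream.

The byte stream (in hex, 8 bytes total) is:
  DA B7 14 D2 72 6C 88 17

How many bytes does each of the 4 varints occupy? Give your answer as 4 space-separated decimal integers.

Answer: 3 2 1 2

Derivation:
  byte[0]=0xDA cont=1 payload=0x5A=90: acc |= 90<<0 -> acc=90 shift=7
  byte[1]=0xB7 cont=1 payload=0x37=55: acc |= 55<<7 -> acc=7130 shift=14
  byte[2]=0x14 cont=0 payload=0x14=20: acc |= 20<<14 -> acc=334810 shift=21 [end]
Varint 1: bytes[0:3] = DA B7 14 -> value 334810 (3 byte(s))
  byte[3]=0xD2 cont=1 payload=0x52=82: acc |= 82<<0 -> acc=82 shift=7
  byte[4]=0x72 cont=0 payload=0x72=114: acc |= 114<<7 -> acc=14674 shift=14 [end]
Varint 2: bytes[3:5] = D2 72 -> value 14674 (2 byte(s))
  byte[5]=0x6C cont=0 payload=0x6C=108: acc |= 108<<0 -> acc=108 shift=7 [end]
Varint 3: bytes[5:6] = 6C -> value 108 (1 byte(s))
  byte[6]=0x88 cont=1 payload=0x08=8: acc |= 8<<0 -> acc=8 shift=7
  byte[7]=0x17 cont=0 payload=0x17=23: acc |= 23<<7 -> acc=2952 shift=14 [end]
Varint 4: bytes[6:8] = 88 17 -> value 2952 (2 byte(s))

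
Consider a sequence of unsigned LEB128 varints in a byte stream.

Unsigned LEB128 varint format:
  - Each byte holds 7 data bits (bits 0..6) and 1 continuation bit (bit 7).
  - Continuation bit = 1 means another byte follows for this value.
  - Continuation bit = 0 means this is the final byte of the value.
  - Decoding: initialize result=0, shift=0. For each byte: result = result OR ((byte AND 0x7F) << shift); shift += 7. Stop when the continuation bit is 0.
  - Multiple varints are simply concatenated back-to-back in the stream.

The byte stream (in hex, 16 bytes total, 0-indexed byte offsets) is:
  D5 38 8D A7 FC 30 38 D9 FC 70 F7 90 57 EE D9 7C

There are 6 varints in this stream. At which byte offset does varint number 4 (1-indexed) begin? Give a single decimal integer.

  byte[0]=0xD5 cont=1 payload=0x55=85: acc |= 85<<0 -> acc=85 shift=7
  byte[1]=0x38 cont=0 payload=0x38=56: acc |= 56<<7 -> acc=7253 shift=14 [end]
Varint 1: bytes[0:2] = D5 38 -> value 7253 (2 byte(s))
  byte[2]=0x8D cont=1 payload=0x0D=13: acc |= 13<<0 -> acc=13 shift=7
  byte[3]=0xA7 cont=1 payload=0x27=39: acc |= 39<<7 -> acc=5005 shift=14
  byte[4]=0xFC cont=1 payload=0x7C=124: acc |= 124<<14 -> acc=2036621 shift=21
  byte[5]=0x30 cont=0 payload=0x30=48: acc |= 48<<21 -> acc=102699917 shift=28 [end]
Varint 2: bytes[2:6] = 8D A7 FC 30 -> value 102699917 (4 byte(s))
  byte[6]=0x38 cont=0 payload=0x38=56: acc |= 56<<0 -> acc=56 shift=7 [end]
Varint 3: bytes[6:7] = 38 -> value 56 (1 byte(s))
  byte[7]=0xD9 cont=1 payload=0x59=89: acc |= 89<<0 -> acc=89 shift=7
  byte[8]=0xFC cont=1 payload=0x7C=124: acc |= 124<<7 -> acc=15961 shift=14
  byte[9]=0x70 cont=0 payload=0x70=112: acc |= 112<<14 -> acc=1850969 shift=21 [end]
Varint 4: bytes[7:10] = D9 FC 70 -> value 1850969 (3 byte(s))
  byte[10]=0xF7 cont=1 payload=0x77=119: acc |= 119<<0 -> acc=119 shift=7
  byte[11]=0x90 cont=1 payload=0x10=16: acc |= 16<<7 -> acc=2167 shift=14
  byte[12]=0x57 cont=0 payload=0x57=87: acc |= 87<<14 -> acc=1427575 shift=21 [end]
Varint 5: bytes[10:13] = F7 90 57 -> value 1427575 (3 byte(s))
  byte[13]=0xEE cont=1 payload=0x6E=110: acc |= 110<<0 -> acc=110 shift=7
  byte[14]=0xD9 cont=1 payload=0x59=89: acc |= 89<<7 -> acc=11502 shift=14
  byte[15]=0x7C cont=0 payload=0x7C=124: acc |= 124<<14 -> acc=2043118 shift=21 [end]
Varint 6: bytes[13:16] = EE D9 7C -> value 2043118 (3 byte(s))

Answer: 7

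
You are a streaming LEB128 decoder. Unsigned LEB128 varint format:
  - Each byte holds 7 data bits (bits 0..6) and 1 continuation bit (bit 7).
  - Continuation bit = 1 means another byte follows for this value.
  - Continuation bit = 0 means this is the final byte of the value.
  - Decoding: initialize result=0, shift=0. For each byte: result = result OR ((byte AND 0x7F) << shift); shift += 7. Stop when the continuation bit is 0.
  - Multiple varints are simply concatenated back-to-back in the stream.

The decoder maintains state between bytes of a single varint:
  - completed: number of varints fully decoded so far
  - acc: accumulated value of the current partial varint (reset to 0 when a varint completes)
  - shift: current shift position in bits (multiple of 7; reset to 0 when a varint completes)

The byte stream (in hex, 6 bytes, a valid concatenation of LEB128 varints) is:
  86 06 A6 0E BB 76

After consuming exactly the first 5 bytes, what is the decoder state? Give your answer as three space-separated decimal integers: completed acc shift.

byte[0]=0x86 cont=1 payload=0x06: acc |= 6<<0 -> completed=0 acc=6 shift=7
byte[1]=0x06 cont=0 payload=0x06: varint #1 complete (value=774); reset -> completed=1 acc=0 shift=0
byte[2]=0xA6 cont=1 payload=0x26: acc |= 38<<0 -> completed=1 acc=38 shift=7
byte[3]=0x0E cont=0 payload=0x0E: varint #2 complete (value=1830); reset -> completed=2 acc=0 shift=0
byte[4]=0xBB cont=1 payload=0x3B: acc |= 59<<0 -> completed=2 acc=59 shift=7

Answer: 2 59 7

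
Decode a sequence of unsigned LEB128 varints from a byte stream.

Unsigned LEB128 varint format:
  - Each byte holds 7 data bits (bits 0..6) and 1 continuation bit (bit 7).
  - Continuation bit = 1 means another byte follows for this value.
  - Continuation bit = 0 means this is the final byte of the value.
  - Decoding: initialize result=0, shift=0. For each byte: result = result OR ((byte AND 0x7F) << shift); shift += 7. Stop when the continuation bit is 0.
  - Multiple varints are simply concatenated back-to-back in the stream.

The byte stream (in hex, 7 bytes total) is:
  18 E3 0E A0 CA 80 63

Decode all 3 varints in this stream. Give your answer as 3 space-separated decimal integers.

  byte[0]=0x18 cont=0 payload=0x18=24: acc |= 24<<0 -> acc=24 shift=7 [end]
Varint 1: bytes[0:1] = 18 -> value 24 (1 byte(s))
  byte[1]=0xE3 cont=1 payload=0x63=99: acc |= 99<<0 -> acc=99 shift=7
  byte[2]=0x0E cont=0 payload=0x0E=14: acc |= 14<<7 -> acc=1891 shift=14 [end]
Varint 2: bytes[1:3] = E3 0E -> value 1891 (2 byte(s))
  byte[3]=0xA0 cont=1 payload=0x20=32: acc |= 32<<0 -> acc=32 shift=7
  byte[4]=0xCA cont=1 payload=0x4A=74: acc |= 74<<7 -> acc=9504 shift=14
  byte[5]=0x80 cont=1 payload=0x00=0: acc |= 0<<14 -> acc=9504 shift=21
  byte[6]=0x63 cont=0 payload=0x63=99: acc |= 99<<21 -> acc=207627552 shift=28 [end]
Varint 3: bytes[3:7] = A0 CA 80 63 -> value 207627552 (4 byte(s))

Answer: 24 1891 207627552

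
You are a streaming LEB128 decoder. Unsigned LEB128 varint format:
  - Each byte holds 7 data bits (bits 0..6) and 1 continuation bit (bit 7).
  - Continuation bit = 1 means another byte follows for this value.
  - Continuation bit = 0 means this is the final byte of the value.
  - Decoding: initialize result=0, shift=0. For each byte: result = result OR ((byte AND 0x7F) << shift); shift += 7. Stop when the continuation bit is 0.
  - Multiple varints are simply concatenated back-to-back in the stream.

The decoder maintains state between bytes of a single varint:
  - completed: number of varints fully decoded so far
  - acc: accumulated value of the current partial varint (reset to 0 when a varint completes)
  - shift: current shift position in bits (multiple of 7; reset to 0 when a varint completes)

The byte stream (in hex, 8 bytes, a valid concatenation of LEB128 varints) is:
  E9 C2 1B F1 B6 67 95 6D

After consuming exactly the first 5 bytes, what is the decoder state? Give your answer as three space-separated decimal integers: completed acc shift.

byte[0]=0xE9 cont=1 payload=0x69: acc |= 105<<0 -> completed=0 acc=105 shift=7
byte[1]=0xC2 cont=1 payload=0x42: acc |= 66<<7 -> completed=0 acc=8553 shift=14
byte[2]=0x1B cont=0 payload=0x1B: varint #1 complete (value=450921); reset -> completed=1 acc=0 shift=0
byte[3]=0xF1 cont=1 payload=0x71: acc |= 113<<0 -> completed=1 acc=113 shift=7
byte[4]=0xB6 cont=1 payload=0x36: acc |= 54<<7 -> completed=1 acc=7025 shift=14

Answer: 1 7025 14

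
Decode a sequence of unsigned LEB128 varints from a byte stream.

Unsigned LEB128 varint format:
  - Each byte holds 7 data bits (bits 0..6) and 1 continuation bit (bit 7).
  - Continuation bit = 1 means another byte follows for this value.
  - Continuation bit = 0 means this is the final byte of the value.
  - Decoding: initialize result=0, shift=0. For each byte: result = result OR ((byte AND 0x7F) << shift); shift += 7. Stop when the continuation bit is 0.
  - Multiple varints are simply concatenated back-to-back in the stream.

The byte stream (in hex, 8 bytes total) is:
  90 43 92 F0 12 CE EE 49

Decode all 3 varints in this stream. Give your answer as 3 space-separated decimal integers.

  byte[0]=0x90 cont=1 payload=0x10=16: acc |= 16<<0 -> acc=16 shift=7
  byte[1]=0x43 cont=0 payload=0x43=67: acc |= 67<<7 -> acc=8592 shift=14 [end]
Varint 1: bytes[0:2] = 90 43 -> value 8592 (2 byte(s))
  byte[2]=0x92 cont=1 payload=0x12=18: acc |= 18<<0 -> acc=18 shift=7
  byte[3]=0xF0 cont=1 payload=0x70=112: acc |= 112<<7 -> acc=14354 shift=14
  byte[4]=0x12 cont=0 payload=0x12=18: acc |= 18<<14 -> acc=309266 shift=21 [end]
Varint 2: bytes[2:5] = 92 F0 12 -> value 309266 (3 byte(s))
  byte[5]=0xCE cont=1 payload=0x4E=78: acc |= 78<<0 -> acc=78 shift=7
  byte[6]=0xEE cont=1 payload=0x6E=110: acc |= 110<<7 -> acc=14158 shift=14
  byte[7]=0x49 cont=0 payload=0x49=73: acc |= 73<<14 -> acc=1210190 shift=21 [end]
Varint 3: bytes[5:8] = CE EE 49 -> value 1210190 (3 byte(s))

Answer: 8592 309266 1210190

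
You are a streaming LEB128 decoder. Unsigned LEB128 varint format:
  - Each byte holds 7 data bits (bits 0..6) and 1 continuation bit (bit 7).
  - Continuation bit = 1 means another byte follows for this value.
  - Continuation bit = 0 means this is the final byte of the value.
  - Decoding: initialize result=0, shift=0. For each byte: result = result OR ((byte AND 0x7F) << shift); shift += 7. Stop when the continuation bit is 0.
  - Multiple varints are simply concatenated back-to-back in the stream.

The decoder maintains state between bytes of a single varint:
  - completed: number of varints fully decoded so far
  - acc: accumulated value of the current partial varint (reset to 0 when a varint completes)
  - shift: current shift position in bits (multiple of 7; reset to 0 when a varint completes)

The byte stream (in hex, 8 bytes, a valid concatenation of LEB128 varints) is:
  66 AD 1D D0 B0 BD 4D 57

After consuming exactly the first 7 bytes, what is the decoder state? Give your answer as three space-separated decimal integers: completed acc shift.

Answer: 3 0 0

Derivation:
byte[0]=0x66 cont=0 payload=0x66: varint #1 complete (value=102); reset -> completed=1 acc=0 shift=0
byte[1]=0xAD cont=1 payload=0x2D: acc |= 45<<0 -> completed=1 acc=45 shift=7
byte[2]=0x1D cont=0 payload=0x1D: varint #2 complete (value=3757); reset -> completed=2 acc=0 shift=0
byte[3]=0xD0 cont=1 payload=0x50: acc |= 80<<0 -> completed=2 acc=80 shift=7
byte[4]=0xB0 cont=1 payload=0x30: acc |= 48<<7 -> completed=2 acc=6224 shift=14
byte[5]=0xBD cont=1 payload=0x3D: acc |= 61<<14 -> completed=2 acc=1005648 shift=21
byte[6]=0x4D cont=0 payload=0x4D: varint #3 complete (value=162486352); reset -> completed=3 acc=0 shift=0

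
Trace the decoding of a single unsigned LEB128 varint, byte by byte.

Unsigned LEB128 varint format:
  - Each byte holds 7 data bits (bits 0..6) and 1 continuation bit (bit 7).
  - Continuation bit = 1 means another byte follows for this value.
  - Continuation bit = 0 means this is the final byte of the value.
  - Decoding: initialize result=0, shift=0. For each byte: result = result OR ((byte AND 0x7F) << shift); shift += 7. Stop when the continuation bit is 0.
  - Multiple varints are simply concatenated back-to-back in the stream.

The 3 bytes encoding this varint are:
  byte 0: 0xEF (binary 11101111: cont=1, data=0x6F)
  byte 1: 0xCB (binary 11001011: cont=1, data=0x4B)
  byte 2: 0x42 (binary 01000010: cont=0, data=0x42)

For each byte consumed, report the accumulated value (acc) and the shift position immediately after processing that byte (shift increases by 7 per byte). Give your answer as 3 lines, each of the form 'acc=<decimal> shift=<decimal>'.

byte 0=0xEF: payload=0x6F=111, contrib = 111<<0 = 111; acc -> 111, shift -> 7
byte 1=0xCB: payload=0x4B=75, contrib = 75<<7 = 9600; acc -> 9711, shift -> 14
byte 2=0x42: payload=0x42=66, contrib = 66<<14 = 1081344; acc -> 1091055, shift -> 21

Answer: acc=111 shift=7
acc=9711 shift=14
acc=1091055 shift=21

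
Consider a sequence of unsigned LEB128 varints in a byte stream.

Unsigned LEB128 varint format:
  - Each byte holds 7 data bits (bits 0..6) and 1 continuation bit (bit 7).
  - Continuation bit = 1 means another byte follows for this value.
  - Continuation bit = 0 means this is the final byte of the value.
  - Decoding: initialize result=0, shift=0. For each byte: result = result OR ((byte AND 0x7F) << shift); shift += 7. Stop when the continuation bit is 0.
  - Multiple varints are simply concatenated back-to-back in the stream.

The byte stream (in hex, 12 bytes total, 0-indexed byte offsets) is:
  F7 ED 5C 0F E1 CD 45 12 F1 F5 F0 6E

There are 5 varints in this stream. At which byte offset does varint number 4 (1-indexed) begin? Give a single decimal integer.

  byte[0]=0xF7 cont=1 payload=0x77=119: acc |= 119<<0 -> acc=119 shift=7
  byte[1]=0xED cont=1 payload=0x6D=109: acc |= 109<<7 -> acc=14071 shift=14
  byte[2]=0x5C cont=0 payload=0x5C=92: acc |= 92<<14 -> acc=1521399 shift=21 [end]
Varint 1: bytes[0:3] = F7 ED 5C -> value 1521399 (3 byte(s))
  byte[3]=0x0F cont=0 payload=0x0F=15: acc |= 15<<0 -> acc=15 shift=7 [end]
Varint 2: bytes[3:4] = 0F -> value 15 (1 byte(s))
  byte[4]=0xE1 cont=1 payload=0x61=97: acc |= 97<<0 -> acc=97 shift=7
  byte[5]=0xCD cont=1 payload=0x4D=77: acc |= 77<<7 -> acc=9953 shift=14
  byte[6]=0x45 cont=0 payload=0x45=69: acc |= 69<<14 -> acc=1140449 shift=21 [end]
Varint 3: bytes[4:7] = E1 CD 45 -> value 1140449 (3 byte(s))
  byte[7]=0x12 cont=0 payload=0x12=18: acc |= 18<<0 -> acc=18 shift=7 [end]
Varint 4: bytes[7:8] = 12 -> value 18 (1 byte(s))
  byte[8]=0xF1 cont=1 payload=0x71=113: acc |= 113<<0 -> acc=113 shift=7
  byte[9]=0xF5 cont=1 payload=0x75=117: acc |= 117<<7 -> acc=15089 shift=14
  byte[10]=0xF0 cont=1 payload=0x70=112: acc |= 112<<14 -> acc=1850097 shift=21
  byte[11]=0x6E cont=0 payload=0x6E=110: acc |= 110<<21 -> acc=232536817 shift=28 [end]
Varint 5: bytes[8:12] = F1 F5 F0 6E -> value 232536817 (4 byte(s))

Answer: 7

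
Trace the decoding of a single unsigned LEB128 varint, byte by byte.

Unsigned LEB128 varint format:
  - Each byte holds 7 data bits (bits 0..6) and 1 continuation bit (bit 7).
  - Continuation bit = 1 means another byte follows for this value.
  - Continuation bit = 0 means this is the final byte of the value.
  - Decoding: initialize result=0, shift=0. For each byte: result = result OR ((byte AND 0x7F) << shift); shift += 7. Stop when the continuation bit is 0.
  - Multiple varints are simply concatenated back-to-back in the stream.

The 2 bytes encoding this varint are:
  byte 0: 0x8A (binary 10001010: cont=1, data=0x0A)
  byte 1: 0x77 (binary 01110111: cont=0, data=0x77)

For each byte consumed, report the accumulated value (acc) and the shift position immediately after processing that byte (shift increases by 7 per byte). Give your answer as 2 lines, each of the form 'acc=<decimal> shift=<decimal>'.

byte 0=0x8A: payload=0x0A=10, contrib = 10<<0 = 10; acc -> 10, shift -> 7
byte 1=0x77: payload=0x77=119, contrib = 119<<7 = 15232; acc -> 15242, shift -> 14

Answer: acc=10 shift=7
acc=15242 shift=14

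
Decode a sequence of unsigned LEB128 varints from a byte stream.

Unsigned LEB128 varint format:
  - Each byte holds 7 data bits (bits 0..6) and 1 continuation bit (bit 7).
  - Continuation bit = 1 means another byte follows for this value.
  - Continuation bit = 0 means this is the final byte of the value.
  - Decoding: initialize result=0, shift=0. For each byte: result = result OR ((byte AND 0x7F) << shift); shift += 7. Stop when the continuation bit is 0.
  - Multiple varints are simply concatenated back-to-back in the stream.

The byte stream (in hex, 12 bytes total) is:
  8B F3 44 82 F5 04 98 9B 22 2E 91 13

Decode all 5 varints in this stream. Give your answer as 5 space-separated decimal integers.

Answer: 1128843 80514 560536 46 2449

Derivation:
  byte[0]=0x8B cont=1 payload=0x0B=11: acc |= 11<<0 -> acc=11 shift=7
  byte[1]=0xF3 cont=1 payload=0x73=115: acc |= 115<<7 -> acc=14731 shift=14
  byte[2]=0x44 cont=0 payload=0x44=68: acc |= 68<<14 -> acc=1128843 shift=21 [end]
Varint 1: bytes[0:3] = 8B F3 44 -> value 1128843 (3 byte(s))
  byte[3]=0x82 cont=1 payload=0x02=2: acc |= 2<<0 -> acc=2 shift=7
  byte[4]=0xF5 cont=1 payload=0x75=117: acc |= 117<<7 -> acc=14978 shift=14
  byte[5]=0x04 cont=0 payload=0x04=4: acc |= 4<<14 -> acc=80514 shift=21 [end]
Varint 2: bytes[3:6] = 82 F5 04 -> value 80514 (3 byte(s))
  byte[6]=0x98 cont=1 payload=0x18=24: acc |= 24<<0 -> acc=24 shift=7
  byte[7]=0x9B cont=1 payload=0x1B=27: acc |= 27<<7 -> acc=3480 shift=14
  byte[8]=0x22 cont=0 payload=0x22=34: acc |= 34<<14 -> acc=560536 shift=21 [end]
Varint 3: bytes[6:9] = 98 9B 22 -> value 560536 (3 byte(s))
  byte[9]=0x2E cont=0 payload=0x2E=46: acc |= 46<<0 -> acc=46 shift=7 [end]
Varint 4: bytes[9:10] = 2E -> value 46 (1 byte(s))
  byte[10]=0x91 cont=1 payload=0x11=17: acc |= 17<<0 -> acc=17 shift=7
  byte[11]=0x13 cont=0 payload=0x13=19: acc |= 19<<7 -> acc=2449 shift=14 [end]
Varint 5: bytes[10:12] = 91 13 -> value 2449 (2 byte(s))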